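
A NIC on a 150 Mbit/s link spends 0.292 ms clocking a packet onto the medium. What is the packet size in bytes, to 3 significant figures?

L = R × t_tx = 150000000 b/s × 0.000292 s = 43800 bits.
In bytes: 43800 / 8 = 5480 bytes.

5480 bytes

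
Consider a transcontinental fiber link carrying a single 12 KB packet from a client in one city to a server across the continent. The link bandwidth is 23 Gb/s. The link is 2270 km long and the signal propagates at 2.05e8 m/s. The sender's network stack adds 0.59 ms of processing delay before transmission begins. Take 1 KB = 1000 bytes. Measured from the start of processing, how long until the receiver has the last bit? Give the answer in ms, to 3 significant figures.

L = 96000 bits.
Transmission delay = L/R = 96000 / 23000000000 = 0.00417391 ms.
Propagation delay = d/s = 2270000 m / 2.05e+08 m/s = 11.0732 ms.
Plus processing delay 0.59 ms = 0.59 ms.
Total = 11.7 ms.

11.7 ms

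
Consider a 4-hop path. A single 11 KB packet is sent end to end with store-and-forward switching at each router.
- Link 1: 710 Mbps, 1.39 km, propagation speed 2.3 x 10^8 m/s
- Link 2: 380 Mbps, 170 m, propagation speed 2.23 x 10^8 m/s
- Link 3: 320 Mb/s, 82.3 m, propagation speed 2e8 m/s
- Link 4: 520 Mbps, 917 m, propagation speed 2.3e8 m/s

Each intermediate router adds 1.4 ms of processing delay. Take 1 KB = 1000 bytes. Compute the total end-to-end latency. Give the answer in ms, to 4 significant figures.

L = 88000 bits.
Transmission delays (L/R per hop): 0.123944, 0.231579, 0.275, 0.169231 ms; sum = 0.799753 ms.
Propagation delays (d/s per hop): 0.00604348, 0.000762332, 0.0004115, 0.00398696 ms; sum = 0.0112043 ms.
Processing at 3 router(s): 3 × 1.4 ms = 4.2 ms.
End-to-end = 5.011 ms.

5.011 ms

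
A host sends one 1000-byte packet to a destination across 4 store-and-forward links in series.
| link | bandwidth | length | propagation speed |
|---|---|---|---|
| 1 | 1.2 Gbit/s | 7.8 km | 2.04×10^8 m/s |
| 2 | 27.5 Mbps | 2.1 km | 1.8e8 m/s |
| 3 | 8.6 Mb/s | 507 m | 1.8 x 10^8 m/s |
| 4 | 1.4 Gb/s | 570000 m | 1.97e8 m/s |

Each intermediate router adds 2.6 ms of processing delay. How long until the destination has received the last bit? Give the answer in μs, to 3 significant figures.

L = 1000 × 8 = 8000 bits.
Transmission delays (L/R per hop): 6.66667, 290.909, 930.233, 5.71429 μs; sum = 1233.52 μs.
Propagation delays (d/s per hop): 38.2353, 11.6667, 2.81667, 2893.4 μs; sum = 2946.12 μs.
Processing at 3 router(s): 3 × 2.6 ms = 7800 μs.
End-to-end = 12000 μs.

12000 μs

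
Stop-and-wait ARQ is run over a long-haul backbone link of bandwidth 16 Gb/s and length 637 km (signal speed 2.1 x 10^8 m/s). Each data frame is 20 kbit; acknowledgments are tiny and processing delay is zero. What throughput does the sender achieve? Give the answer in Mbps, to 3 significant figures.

3.30 Mbps

t_tx = L/R = 20000/16000000000 = 1.25e-06 s.
t_prop = 637000/210000000 = 0.00303333 s; RTT = 0.00606667 s.
Cycle = t_tx + RTT = 0.00606792 s.
Throughput = L / cycle = 20000 / 0.00606792 = 3.30 Mbps.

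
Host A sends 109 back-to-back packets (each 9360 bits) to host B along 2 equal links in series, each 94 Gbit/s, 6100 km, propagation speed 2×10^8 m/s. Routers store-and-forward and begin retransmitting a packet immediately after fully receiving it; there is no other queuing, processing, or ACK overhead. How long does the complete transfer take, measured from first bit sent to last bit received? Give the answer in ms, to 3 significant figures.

61.0 ms

Per-hop transmission t_tx = L/R = 9360/94000000000 = 9.95745e-05 ms.
Per-hop propagation t_prop = 6100000/200000000 = 30.5 ms.
Pipeline fill: first packet needs 2·t_tx to clear all hops; remaining 108 packets each add one t_tx.
Total = (2+109-1)·t_tx + 2·t_prop = 110·9.95745e-05 + 2·30.5 = 61.0 ms.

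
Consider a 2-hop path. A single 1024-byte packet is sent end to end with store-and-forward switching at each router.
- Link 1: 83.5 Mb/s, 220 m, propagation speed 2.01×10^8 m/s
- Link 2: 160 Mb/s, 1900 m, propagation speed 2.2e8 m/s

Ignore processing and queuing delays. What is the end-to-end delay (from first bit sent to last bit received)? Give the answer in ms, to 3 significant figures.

L = 1024 × 8 = 8192 bits.
Transmission delays (L/R per hop): 0.0981078, 0.0512 ms; sum = 0.149308 ms.
Propagation delays (d/s per hop): 0.00109453, 0.00863636 ms; sum = 0.00973089 ms.
End-to-end = 0.159 ms.

0.159 ms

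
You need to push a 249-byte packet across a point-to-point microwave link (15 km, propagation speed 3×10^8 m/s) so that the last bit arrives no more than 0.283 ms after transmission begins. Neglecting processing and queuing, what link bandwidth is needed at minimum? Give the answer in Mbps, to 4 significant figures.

8.549 Mbps

L = 1992 bits.
Propagation delay = 15000 / 300000000 = 0.05 ms.
Transmission budget = 0.283 − 0.05 = 0.233 ms.
R ≥ L / t_tx = 1992 bits / 0.000233 s = 8.549 Mbps.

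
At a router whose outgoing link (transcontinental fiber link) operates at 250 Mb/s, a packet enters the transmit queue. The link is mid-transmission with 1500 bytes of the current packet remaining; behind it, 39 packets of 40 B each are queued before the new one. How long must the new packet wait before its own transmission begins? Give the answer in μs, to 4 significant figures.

97.92 μs

Each queued packet: L/R = 320/250000000 = 1.28 μs.
39 queued → 49.92 μs.
Plus remaining 12000 bits of current packet: 48 μs.
Queuing delay = 97.92 μs.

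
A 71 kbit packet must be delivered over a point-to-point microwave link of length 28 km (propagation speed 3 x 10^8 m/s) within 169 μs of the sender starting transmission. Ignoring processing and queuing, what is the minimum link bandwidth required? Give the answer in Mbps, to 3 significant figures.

938 Mbps

Propagation delay = 28000 / 300000000 = 93.3333 μs.
Transmission budget = 169 − 93.3333 = 75.6667 μs.
R ≥ L / t_tx = 71000 bits / 7.56667e-05 s = 938 Mbps.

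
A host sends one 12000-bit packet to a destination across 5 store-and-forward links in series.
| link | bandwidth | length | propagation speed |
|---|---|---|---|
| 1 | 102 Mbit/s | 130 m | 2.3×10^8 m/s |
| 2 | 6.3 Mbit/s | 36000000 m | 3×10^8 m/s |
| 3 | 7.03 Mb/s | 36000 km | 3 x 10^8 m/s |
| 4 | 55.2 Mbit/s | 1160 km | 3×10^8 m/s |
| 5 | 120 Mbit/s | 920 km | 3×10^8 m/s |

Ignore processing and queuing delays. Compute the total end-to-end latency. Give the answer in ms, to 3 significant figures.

251 ms

Transmission delays (L/R per hop): 0.117647, 1.90476, 1.70697, 0.217391, 0.1 ms; sum = 4.04677 ms.
Propagation delays (d/s per hop): 0.000565217, 120, 120, 3.86667, 3.06667 ms; sum = 246.934 ms.
End-to-end = 251 ms.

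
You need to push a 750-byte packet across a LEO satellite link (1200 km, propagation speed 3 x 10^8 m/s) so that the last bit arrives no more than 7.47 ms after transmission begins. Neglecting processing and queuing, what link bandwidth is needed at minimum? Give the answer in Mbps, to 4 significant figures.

L = 6000 bits.
Propagation delay = 1200000 / 300000000 = 4 ms.
Transmission budget = 7.47 − 4 = 3.47 ms.
R ≥ L / t_tx = 6000 bits / 0.00347 s = 1.729 Mbps.

1.729 Mbps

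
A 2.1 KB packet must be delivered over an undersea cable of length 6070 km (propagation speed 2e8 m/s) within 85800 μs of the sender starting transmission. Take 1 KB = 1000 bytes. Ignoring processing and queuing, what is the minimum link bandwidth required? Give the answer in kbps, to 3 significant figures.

303 kbps

L = 16800 bits.
Propagation delay = 6070000 / 200000000 = 30350 μs.
Transmission budget = 85800 − 30350 = 55450 μs.
R ≥ L / t_tx = 16800 bits / 0.05545 s = 303 kbps.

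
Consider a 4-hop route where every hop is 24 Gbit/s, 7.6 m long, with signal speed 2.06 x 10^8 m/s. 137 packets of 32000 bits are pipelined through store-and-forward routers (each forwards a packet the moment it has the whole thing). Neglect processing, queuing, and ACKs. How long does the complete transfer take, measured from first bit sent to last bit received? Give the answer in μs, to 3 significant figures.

Per-hop transmission t_tx = L/R = 32000/24000000000 = 1.33333 μs.
Per-hop propagation t_prop = 7.6/206000000 = 0.0368932 μs.
Pipeline fill: first packet needs 4·t_tx to clear all hops; remaining 136 packets each add one t_tx.
Total = (4+137-1)·t_tx + 4·t_prop = 140·1.33333 + 4·0.0368932 = 187 μs.

187 μs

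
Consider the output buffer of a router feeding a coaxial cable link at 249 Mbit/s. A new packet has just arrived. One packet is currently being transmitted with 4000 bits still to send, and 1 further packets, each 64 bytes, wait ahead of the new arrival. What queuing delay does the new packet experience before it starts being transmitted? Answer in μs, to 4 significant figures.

Each queued packet: L/R = 512/249000000 = 2.05622 μs.
1 queued → 2.05622 μs.
Plus remaining 4000 bits of current packet: 16.0643 μs.
Queuing delay = 18.12 μs.

18.12 μs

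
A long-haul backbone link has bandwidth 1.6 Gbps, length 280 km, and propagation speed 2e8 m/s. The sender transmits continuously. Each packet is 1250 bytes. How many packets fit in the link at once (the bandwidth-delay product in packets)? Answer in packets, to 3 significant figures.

Propagation delay = 280000 / 200000000 = 0.0014 s.
BDP = R × t_prop = 1600000000 × 0.0014 = 2240000 bits.
In packets of 10000 bits: 224 packets.

224 packets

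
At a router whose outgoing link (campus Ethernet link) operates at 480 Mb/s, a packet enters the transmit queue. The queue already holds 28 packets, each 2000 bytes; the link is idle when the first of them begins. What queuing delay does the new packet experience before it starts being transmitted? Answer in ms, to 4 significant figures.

0.9333 ms

Each queued packet: L/R = 16000/480000000 = 0.0333333 ms.
28 queued → 0.933333 ms.
Queuing delay = 0.9333 ms.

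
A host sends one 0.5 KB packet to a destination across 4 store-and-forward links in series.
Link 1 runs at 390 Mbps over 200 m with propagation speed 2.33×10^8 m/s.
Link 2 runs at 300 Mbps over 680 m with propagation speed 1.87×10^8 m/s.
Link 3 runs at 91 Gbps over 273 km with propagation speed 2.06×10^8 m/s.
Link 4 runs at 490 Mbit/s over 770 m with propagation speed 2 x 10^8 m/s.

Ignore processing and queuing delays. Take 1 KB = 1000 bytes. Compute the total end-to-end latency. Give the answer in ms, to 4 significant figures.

1.365 ms

L = 4000 bits.
Transmission delays (L/R per hop): 0.0102564, 0.0133333, 4.3956e-05, 0.00816327 ms; sum = 0.031797 ms.
Propagation delays (d/s per hop): 0.000858369, 0.00363636, 1.32524, 0.00385 ms; sum = 1.33359 ms.
End-to-end = 1.365 ms.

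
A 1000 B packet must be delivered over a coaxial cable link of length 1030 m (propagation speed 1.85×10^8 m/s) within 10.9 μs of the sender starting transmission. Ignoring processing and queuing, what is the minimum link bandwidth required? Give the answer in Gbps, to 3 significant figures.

L = 8000 bits.
Propagation delay = 1030 / 185000000 = 5.56757 μs.
Transmission budget = 10.9 − 5.56757 = 5.33243 μs.
R ≥ L / t_tx = 8000 bits / 5.33243e-06 s = 1.50 Gbps.

1.50 Gbps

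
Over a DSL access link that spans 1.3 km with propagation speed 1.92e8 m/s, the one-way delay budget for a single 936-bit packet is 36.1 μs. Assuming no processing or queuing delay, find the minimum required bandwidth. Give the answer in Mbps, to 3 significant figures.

Propagation delay = 1300 / 192000000 = 6.77083 μs.
Transmission budget = 36.1 − 6.77083 = 29.3292 μs.
R ≥ L / t_tx = 936 bits / 2.93292e-05 s = 31.9 Mbps.

31.9 Mbps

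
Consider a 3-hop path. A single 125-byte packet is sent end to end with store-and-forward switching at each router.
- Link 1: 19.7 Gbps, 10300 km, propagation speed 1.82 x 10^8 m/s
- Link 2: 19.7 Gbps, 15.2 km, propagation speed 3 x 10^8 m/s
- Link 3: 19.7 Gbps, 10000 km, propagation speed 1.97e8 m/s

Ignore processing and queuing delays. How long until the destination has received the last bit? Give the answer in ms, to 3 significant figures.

107 ms

L = 125 × 8 = 1000 bits.
Transmission delay per hop = L/R = 1000/19700000000 = 5.07614e-05 ms; 3 hops → 0.000152284 ms.
Propagation delays (d/s per hop): 56.5934, 0.0506667, 50.7614 ms; sum = 107.405 ms.
End-to-end = 107 ms.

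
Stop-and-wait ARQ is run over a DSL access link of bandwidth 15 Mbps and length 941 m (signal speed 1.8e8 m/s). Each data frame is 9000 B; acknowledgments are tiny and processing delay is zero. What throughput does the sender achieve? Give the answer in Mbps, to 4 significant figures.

t_tx = L/R = 72000/15000000 = 0.0048 s.
t_prop = 941/180000000 = 5.22778e-06 s; RTT = 1.04556e-05 s.
Cycle = t_tx + RTT = 0.00481046 s.
Throughput = L / cycle = 72000 / 0.00481046 = 14.97 Mbps.

14.97 Mbps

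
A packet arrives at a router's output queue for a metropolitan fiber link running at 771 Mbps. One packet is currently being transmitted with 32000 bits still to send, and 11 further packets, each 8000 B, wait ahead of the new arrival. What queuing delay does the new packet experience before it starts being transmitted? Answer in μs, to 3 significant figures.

Each queued packet: L/R = 64000/771000000 = 83.0091 μs.
11 queued → 913.1 μs.
Plus remaining 32000 bits of current packet: 41.5045 μs.
Queuing delay = 955 μs.

955 μs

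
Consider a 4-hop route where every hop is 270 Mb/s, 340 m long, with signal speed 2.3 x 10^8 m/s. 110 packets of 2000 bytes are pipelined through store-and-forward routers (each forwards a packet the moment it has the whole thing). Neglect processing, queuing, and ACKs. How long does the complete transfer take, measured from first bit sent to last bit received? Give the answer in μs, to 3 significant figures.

Per-hop transmission t_tx = L/R = 16000/270000000 = 59.2593 μs.
Per-hop propagation t_prop = 340/2.3e+08 = 1.47826 μs.
Pipeline fill: first packet needs 4·t_tx to clear all hops; remaining 109 packets each add one t_tx.
Total = (4+110-1)·t_tx + 4·t_prop = 113·59.2593 + 4·1.47826 = 6700 μs.

6700 μs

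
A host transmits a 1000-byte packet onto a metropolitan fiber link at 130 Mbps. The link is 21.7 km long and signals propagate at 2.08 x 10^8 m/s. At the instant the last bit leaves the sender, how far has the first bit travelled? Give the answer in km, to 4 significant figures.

12.80 km

t_tx = L/R = 8000/130000000 = 6.15385e-05 s.
Distance = s × t_tx = 208000000 × 6.15385e-05 = 12.80 km.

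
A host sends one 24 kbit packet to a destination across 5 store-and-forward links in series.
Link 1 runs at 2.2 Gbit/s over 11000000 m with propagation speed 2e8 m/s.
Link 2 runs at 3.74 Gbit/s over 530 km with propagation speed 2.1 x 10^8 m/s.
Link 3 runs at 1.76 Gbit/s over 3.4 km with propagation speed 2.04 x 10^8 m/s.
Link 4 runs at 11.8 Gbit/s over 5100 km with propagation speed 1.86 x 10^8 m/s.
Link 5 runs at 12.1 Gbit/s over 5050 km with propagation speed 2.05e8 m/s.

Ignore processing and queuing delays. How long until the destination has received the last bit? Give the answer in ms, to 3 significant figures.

L = 24000 bits.
Transmission delays (L/R per hop): 0.0109091, 0.00641711, 0.0136364, 0.0020339, 0.00198347 ms; sum = 0.0349799 ms.
Propagation delays (d/s per hop): 55, 2.52381, 0.0166667, 27.4194, 24.6341 ms; sum = 109.594 ms.
End-to-end = 110 ms.

110 ms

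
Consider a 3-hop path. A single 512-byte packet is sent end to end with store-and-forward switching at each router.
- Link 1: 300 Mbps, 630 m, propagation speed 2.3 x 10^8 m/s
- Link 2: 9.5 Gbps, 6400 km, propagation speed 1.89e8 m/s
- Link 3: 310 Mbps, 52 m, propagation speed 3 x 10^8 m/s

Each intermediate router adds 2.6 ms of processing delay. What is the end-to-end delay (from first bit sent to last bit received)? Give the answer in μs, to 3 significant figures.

L = 512 × 8 = 4096 bits.
Transmission delays (L/R per hop): 13.6533, 0.431158, 13.2129 μs; sum = 27.2974 μs.
Propagation delays (d/s per hop): 2.73913, 33862.4, 0.173333 μs; sum = 33865.3 μs.
Processing at 2 router(s): 2 × 2.6 ms = 5200 μs.
End-to-end = 39100 μs.

39100 μs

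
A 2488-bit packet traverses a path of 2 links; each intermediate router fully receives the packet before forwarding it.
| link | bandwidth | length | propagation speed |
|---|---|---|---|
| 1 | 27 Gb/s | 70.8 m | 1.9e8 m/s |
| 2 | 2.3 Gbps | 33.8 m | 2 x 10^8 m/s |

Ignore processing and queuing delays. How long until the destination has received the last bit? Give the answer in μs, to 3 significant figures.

Transmission delays (L/R per hop): 0.0921481, 1.08174 μs; sum = 1.17389 μs.
Propagation delays (d/s per hop): 0.372632, 0.169 μs; sum = 0.541632 μs.
End-to-end = 1.72 μs.

1.72 μs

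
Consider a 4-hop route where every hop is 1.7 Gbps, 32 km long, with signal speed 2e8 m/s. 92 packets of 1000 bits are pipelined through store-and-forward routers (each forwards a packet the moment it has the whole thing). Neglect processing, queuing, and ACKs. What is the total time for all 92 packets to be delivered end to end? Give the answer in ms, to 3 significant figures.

0.696 ms

Per-hop transmission t_tx = L/R = 1000/1700000000 = 0.000588235 ms.
Per-hop propagation t_prop = 32000/200000000 = 0.16 ms.
Pipeline fill: first packet needs 4·t_tx to clear all hops; remaining 91 packets each add one t_tx.
Total = (4+92-1)·t_tx + 4·t_prop = 95·0.000588235 + 4·0.16 = 0.696 ms.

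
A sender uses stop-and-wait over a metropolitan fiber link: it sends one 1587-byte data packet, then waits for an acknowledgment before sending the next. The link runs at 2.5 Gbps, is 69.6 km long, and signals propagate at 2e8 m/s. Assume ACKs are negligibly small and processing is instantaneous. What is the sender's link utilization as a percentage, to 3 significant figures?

0.724 %

t_tx = L/R = 12696/2500000000 = 5.0784e-06 s.
t_prop = 69600/200000000 = 0.000348 s; RTT = 0.000696 s.
Cycle = t_tx + RTT = 0.000701078 s.
Utilization = t_tx / cycle = 5.0784e-06/0.000701078 = 0.724 %.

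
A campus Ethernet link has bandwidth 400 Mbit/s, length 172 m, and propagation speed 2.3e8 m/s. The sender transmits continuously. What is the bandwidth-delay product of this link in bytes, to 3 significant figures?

Propagation delay = 172 / 2.3e+08 = 7.47826e-07 s.
BDP = R × t_prop = 400000000 × 7.47826e-07 = 299.13 bits.
In bytes: 299.13/8 = 37.4 bytes.

37.4 bytes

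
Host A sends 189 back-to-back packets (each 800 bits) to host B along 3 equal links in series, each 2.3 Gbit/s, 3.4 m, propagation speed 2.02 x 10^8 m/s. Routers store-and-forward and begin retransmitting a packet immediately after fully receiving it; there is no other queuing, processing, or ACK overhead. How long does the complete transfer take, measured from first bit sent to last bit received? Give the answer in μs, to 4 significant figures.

66.49 μs

Per-hop transmission t_tx = L/R = 800/2300000000 = 0.347826 μs.
Per-hop propagation t_prop = 3.4/202000000 = 0.0168317 μs.
Pipeline fill: first packet needs 3·t_tx to clear all hops; remaining 188 packets each add one t_tx.
Total = (3+189-1)·t_tx + 3·t_prop = 191·0.347826 + 3·0.0168317 = 66.49 μs.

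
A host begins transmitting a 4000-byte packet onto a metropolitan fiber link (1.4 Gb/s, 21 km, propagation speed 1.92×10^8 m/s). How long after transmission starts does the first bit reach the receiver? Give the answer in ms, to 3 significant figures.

0.109 ms

First bit experiences only propagation delay: d/s = 21000/192000000 = 0.109 ms.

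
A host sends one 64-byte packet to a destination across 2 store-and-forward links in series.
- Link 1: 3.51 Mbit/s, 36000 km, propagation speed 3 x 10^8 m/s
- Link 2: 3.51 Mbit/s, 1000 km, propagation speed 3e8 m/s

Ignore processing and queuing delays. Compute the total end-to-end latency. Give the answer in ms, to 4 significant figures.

L = 64 × 8 = 512 bits.
Transmission delay per hop = L/R = 512/3510000 = 0.145869 ms; 2 hops → 0.291738 ms.
Propagation delays (d/s per hop): 120, 3.33333 ms; sum = 123.333 ms.
End-to-end = 123.6 ms.

123.6 ms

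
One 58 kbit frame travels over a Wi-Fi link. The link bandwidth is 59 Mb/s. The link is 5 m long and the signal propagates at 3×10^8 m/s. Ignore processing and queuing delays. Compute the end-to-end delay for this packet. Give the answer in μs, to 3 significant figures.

L = 58000 bits.
Transmission delay = L/R = 58000 / 59000000 = 983.051 μs.
Propagation delay = d/s = 5 m / 300000000 m/s = 0.0166667 μs.
Total = 983 μs.

983 μs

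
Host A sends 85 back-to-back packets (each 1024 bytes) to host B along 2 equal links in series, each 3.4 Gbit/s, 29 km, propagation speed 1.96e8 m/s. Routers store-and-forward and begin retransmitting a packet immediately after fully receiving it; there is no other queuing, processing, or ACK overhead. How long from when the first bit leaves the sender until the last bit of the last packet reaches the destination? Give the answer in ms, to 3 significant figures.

0.503 ms

Per-hop transmission t_tx = L/R = 8192/3400000000 = 0.00240941 ms.
Per-hop propagation t_prop = 29000/196000000 = 0.147959 ms.
Pipeline fill: first packet needs 2·t_tx to clear all hops; remaining 84 packets each add one t_tx.
Total = (2+85-1)·t_tx + 2·t_prop = 86·0.00240941 + 2·0.147959 = 0.503 ms.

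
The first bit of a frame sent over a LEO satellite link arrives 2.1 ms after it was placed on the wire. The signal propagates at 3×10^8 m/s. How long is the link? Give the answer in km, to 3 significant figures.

630 km

d = s × t_prop = 300000000 × 0.0021 = 630 km.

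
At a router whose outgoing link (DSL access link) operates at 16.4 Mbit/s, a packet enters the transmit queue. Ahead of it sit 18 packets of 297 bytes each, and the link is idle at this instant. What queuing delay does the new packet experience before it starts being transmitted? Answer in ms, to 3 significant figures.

Each queued packet: L/R = 2376/1.64e+07 = 0.144878 ms.
18 queued → 2.6078 ms.
Queuing delay = 2.61 ms.

2.61 ms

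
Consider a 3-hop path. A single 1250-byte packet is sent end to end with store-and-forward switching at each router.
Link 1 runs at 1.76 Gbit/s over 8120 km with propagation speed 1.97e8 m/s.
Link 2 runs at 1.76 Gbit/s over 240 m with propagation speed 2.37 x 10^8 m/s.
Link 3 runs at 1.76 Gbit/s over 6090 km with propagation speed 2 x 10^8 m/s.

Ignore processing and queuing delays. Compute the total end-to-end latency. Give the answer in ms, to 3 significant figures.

L = 1250 × 8 = 10000 bits.
Transmission delay per hop = L/R = 10000/1760000000 = 0.00568182 ms; 3 hops → 0.0170455 ms.
Propagation delays (d/s per hop): 41.2183, 0.00101266, 30.45 ms; sum = 71.6693 ms.
End-to-end = 71.7 ms.

71.7 ms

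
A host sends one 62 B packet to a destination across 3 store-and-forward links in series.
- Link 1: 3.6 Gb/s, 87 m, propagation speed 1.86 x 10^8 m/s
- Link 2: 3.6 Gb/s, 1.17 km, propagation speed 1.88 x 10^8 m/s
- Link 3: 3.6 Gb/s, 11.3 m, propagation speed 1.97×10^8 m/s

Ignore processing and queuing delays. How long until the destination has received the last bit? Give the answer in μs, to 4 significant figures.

L = 62 × 8 = 496 bits.
Transmission delay per hop = L/R = 496/3600000000 = 0.137778 μs; 3 hops → 0.413333 μs.
Propagation delays (d/s per hop): 0.467742, 6.2234, 0.0573604 μs; sum = 6.74851 μs.
End-to-end = 7.162 μs.

7.162 μs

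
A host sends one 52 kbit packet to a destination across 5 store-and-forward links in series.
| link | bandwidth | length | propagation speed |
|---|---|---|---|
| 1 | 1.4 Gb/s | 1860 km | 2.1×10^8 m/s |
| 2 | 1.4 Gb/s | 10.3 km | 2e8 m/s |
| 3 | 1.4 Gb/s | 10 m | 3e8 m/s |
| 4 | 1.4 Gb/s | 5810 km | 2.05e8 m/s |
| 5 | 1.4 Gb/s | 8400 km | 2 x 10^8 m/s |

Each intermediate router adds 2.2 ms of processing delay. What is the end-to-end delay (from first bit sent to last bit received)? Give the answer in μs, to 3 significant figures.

88200 μs

L = 52000 bits.
Transmission delay per hop = L/R = 52000/1400000000 = 37.1429 μs; 5 hops → 185.714 μs.
Propagation delays (d/s per hop): 8857.14, 51.5, 0.0333333, 28341.5, 42000 μs; sum = 79250.1 μs.
Processing at 4 router(s): 4 × 2.2 ms = 8800 μs.
End-to-end = 88200 μs.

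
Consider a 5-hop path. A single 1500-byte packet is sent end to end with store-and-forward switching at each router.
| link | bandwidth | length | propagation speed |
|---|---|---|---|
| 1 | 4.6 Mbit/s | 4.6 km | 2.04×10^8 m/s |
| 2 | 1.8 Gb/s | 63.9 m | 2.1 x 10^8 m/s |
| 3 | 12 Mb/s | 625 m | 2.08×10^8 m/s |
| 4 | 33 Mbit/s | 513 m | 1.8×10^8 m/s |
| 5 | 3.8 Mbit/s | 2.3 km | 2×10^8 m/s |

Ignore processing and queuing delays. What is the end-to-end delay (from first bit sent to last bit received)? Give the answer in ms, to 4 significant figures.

7.177 ms

L = 1500 × 8 = 12000 bits.
Transmission delays (L/R per hop): 2.6087, 0.00666667, 1, 0.363636, 3.15789 ms; sum = 7.13689 ms.
Propagation delays (d/s per hop): 0.022549, 0.000304286, 0.00300481, 0.00285, 0.0115 ms; sum = 0.0402081 ms.
End-to-end = 7.177 ms.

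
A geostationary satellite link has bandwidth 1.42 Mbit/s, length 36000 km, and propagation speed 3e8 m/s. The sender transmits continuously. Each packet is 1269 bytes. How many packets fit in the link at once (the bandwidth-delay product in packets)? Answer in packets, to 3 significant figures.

Propagation delay = 36000000 / 300000000 = 0.12 s.
BDP = R × t_prop = 1420000 × 0.12 = 170400 bits.
In packets of 10152 bits: 16.8 packets.

16.8 packets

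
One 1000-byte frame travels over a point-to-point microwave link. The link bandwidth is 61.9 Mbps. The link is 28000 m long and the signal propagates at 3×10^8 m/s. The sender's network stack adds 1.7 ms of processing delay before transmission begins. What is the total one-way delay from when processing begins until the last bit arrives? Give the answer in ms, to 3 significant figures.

1.92 ms

L = 1000 × 8 = 8000 bits.
Transmission delay = L/R = 8000 / 61900000 = 0.129241 ms.
Propagation delay = d/s = 28000 m / 300000000 m/s = 0.0933333 ms.
Plus processing delay 1.7 ms = 1.7 ms.
Total = 1.92 ms.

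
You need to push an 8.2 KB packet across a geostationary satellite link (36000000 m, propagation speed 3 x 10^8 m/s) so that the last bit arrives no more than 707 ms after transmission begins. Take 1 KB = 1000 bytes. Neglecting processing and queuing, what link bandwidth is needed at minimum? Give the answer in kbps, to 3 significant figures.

112 kbps

L = 65600 bits.
Propagation delay = 36000000 / 300000000 = 120 ms.
Transmission budget = 707 − 120 = 587 ms.
R ≥ L / t_tx = 65600 bits / 0.587 s = 112 kbps.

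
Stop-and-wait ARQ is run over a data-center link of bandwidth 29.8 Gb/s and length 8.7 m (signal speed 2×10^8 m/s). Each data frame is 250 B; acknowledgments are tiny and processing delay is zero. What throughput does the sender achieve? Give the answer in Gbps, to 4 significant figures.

t_tx = L/R = 2000/29800000000 = 6.71141e-08 s.
t_prop = 8.7/200000000 = 4.35e-08 s; RTT = 8.7e-08 s.
Cycle = t_tx + RTT = 1.54114e-07 s.
Throughput = L / cycle = 2000 / 1.54114e-07 = 12.98 Gbps.

12.98 Gbps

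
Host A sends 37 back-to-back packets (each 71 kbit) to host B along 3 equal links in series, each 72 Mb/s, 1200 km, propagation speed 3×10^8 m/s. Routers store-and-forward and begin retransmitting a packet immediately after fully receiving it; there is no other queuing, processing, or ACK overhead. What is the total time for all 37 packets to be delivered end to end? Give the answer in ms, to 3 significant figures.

50.5 ms

Per-hop transmission t_tx = L/R = 71000/72000000 = 0.986111 ms.
Per-hop propagation t_prop = 1200000/300000000 = 4 ms.
Pipeline fill: first packet needs 3·t_tx to clear all hops; remaining 36 packets each add one t_tx.
Total = (3+37-1)·t_tx + 3·t_prop = 39·0.986111 + 3·4 = 50.5 ms.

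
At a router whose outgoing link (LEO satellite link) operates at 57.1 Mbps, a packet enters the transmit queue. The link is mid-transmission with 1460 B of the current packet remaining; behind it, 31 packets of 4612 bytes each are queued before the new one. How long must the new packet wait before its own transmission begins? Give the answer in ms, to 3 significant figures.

20.2 ms

Each queued packet: L/R = 36896/57100000 = 0.646165 ms.
31 queued → 20.0311 ms.
Plus remaining 11680 bits of current packet: 0.204553 ms.
Queuing delay = 20.2 ms.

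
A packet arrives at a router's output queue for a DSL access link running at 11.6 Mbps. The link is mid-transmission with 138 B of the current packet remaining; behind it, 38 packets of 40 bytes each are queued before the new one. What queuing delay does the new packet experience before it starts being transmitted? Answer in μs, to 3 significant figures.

Each queued packet: L/R = 320/11600000 = 27.5862 μs.
38 queued → 1048.28 μs.
Plus remaining 1104 bits of current packet: 95.1724 μs.
Queuing delay = 1140 μs.

1140 μs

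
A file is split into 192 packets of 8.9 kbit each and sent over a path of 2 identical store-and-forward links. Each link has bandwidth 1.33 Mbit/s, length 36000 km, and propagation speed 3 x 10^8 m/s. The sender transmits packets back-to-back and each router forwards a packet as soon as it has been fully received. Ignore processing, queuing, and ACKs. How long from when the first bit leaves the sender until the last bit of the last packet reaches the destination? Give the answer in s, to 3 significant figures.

Per-hop transmission t_tx = L/R = 8900/1330000 = 0.00669173 s.
Per-hop propagation t_prop = 36000000/300000000 = 0.12 s.
Pipeline fill: first packet needs 2·t_tx to clear all hops; remaining 191 packets each add one t_tx.
Total = (2+192-1)·t_tx + 2·t_prop = 193·0.00669173 + 2·0.12 = 1.53 s.

1.53 s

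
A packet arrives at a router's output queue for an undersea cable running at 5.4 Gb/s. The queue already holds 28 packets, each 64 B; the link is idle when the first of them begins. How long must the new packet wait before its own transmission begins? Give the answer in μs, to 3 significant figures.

2.65 μs

Each queued packet: L/R = 512/5400000000 = 0.0948148 μs.
28 queued → 2.65481 μs.
Queuing delay = 2.65 μs.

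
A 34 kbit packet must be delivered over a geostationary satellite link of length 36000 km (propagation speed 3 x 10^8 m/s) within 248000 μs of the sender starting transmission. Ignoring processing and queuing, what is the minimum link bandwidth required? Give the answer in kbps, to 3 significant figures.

Propagation delay = 36000000 / 300000000 = 120000 μs.
Transmission budget = 248000 − 120000 = 128000 μs.
R ≥ L / t_tx = 34000 bits / 0.128 s = 266 kbps.

266 kbps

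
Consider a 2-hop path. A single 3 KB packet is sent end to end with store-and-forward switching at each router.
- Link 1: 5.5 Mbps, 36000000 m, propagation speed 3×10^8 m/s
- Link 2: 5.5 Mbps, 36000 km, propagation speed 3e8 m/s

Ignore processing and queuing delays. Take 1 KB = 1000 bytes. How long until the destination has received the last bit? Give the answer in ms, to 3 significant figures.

L = 24000 bits.
Transmission delay per hop = L/R = 24000/5500000 = 4.36364 ms; 2 hops → 8.72727 ms.
Propagation delays (d/s per hop): 120, 120 ms; sum = 240 ms.
End-to-end = 249 ms.

249 ms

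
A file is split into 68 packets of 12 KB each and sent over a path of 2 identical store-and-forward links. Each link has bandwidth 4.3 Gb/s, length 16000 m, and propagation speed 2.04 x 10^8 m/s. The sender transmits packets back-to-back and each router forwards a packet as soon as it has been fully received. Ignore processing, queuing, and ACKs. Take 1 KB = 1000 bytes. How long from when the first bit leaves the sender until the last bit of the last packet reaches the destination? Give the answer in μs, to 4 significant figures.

1697 μs

Per-hop transmission t_tx = L/R = 96000/4300000000 = 22.3256 μs.
Per-hop propagation t_prop = 16000/204000000 = 78.4314 μs.
Pipeline fill: first packet needs 2·t_tx to clear all hops; remaining 67 packets each add one t_tx.
Total = (2+68-1)·t_tx + 2·t_prop = 69·22.3256 + 2·78.4314 = 1697 μs.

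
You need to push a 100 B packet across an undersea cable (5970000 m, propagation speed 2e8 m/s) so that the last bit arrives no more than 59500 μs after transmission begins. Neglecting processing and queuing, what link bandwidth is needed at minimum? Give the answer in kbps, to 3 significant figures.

27.0 kbps

L = 800 bits.
Propagation delay = 5970000 / 200000000 = 29850 μs.
Transmission budget = 59500 − 29850 = 29650 μs.
R ≥ L / t_tx = 800 bits / 0.02965 s = 27.0 kbps.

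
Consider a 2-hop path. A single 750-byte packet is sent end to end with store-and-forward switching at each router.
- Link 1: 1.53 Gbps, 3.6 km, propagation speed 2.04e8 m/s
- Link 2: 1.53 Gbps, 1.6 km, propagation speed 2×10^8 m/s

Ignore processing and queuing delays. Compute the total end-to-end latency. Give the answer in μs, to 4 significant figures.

33.49 μs

L = 750 × 8 = 6000 bits.
Transmission delay per hop = L/R = 6000/1530000000 = 3.92157 μs; 2 hops → 7.84314 μs.
Propagation delays (d/s per hop): 17.6471, 8 μs; sum = 25.6471 μs.
End-to-end = 33.49 μs.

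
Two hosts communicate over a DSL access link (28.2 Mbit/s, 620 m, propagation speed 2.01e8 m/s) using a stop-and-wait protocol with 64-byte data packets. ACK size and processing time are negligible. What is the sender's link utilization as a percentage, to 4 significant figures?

t_tx = L/R = 512/28200000 = 1.8156e-05 s.
t_prop = 620/2.01e+08 = 3.08458e-06 s; RTT = 6.16915e-06 s.
Cycle = t_tx + RTT = 2.43252e-05 s.
Utilization = t_tx / cycle = 1.8156e-05/2.43252e-05 = 74.64 %.

74.64 %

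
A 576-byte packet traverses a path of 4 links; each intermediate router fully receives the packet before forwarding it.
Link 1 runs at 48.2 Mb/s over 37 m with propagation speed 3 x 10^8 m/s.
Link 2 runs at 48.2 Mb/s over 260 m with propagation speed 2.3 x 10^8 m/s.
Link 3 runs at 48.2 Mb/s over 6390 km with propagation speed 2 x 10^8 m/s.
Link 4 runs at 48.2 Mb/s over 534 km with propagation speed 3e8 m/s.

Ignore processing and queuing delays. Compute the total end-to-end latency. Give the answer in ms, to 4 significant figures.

L = 576 × 8 = 4608 bits.
Transmission delay per hop = L/R = 4608/48200000 = 0.0956017 ms; 4 hops → 0.382407 ms.
Propagation delays (d/s per hop): 0.000123333, 0.00113043, 31.95, 1.78 ms; sum = 33.7313 ms.
End-to-end = 34.11 ms.

34.11 ms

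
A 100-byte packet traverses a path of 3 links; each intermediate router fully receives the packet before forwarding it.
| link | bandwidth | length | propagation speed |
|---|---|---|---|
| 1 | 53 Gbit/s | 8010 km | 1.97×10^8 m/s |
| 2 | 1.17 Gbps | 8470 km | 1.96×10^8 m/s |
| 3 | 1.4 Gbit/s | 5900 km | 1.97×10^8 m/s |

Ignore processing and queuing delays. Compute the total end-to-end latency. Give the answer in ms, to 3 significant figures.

L = 100 × 8 = 800 bits.
Transmission delays (L/R per hop): 1.50943e-05, 0.000683761, 0.000571429 ms; sum = 0.00127028 ms.
Propagation delays (d/s per hop): 40.6599, 43.2143, 29.9492 ms; sum = 113.823 ms.
End-to-end = 114 ms.

114 ms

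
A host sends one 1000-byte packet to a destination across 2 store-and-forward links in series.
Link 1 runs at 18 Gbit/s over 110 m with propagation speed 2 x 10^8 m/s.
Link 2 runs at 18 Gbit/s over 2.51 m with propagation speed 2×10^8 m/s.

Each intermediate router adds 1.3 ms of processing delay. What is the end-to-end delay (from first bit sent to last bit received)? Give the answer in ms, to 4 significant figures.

L = 1000 × 8 = 8000 bits.
Transmission delay per hop = L/R = 8000/18000000000 = 0.000444444 ms; 2 hops → 0.000888889 ms.
Propagation delays (d/s per hop): 0.00055, 1.255e-05 ms; sum = 0.00056255 ms.
Processing at 1 router(s): 1 × 1.3 ms = 1.3 ms.
End-to-end = 1.301 ms.

1.301 ms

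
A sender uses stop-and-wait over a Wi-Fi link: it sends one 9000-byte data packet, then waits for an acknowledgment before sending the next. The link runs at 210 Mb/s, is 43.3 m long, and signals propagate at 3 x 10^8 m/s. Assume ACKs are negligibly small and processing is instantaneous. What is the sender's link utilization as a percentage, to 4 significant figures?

99.92 %

t_tx = L/R = 72000/210000000 = 0.000342857 s.
t_prop = 43.3/300000000 = 1.44333e-07 s; RTT = 2.88667e-07 s.
Cycle = t_tx + RTT = 0.000343146 s.
Utilization = t_tx / cycle = 0.000342857/0.000343146 = 99.92 %.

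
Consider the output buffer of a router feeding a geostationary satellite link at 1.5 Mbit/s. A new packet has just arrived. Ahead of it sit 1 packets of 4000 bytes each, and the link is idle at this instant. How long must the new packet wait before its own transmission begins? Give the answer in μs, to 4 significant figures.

Each queued packet: L/R = 32000/1500000 = 21333.3 μs.
1 queued → 21333.3 μs.
Queuing delay = 21330 μs.

21330 μs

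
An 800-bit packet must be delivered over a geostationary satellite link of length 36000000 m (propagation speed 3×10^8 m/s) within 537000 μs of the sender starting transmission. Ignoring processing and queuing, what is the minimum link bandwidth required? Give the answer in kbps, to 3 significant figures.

Propagation delay = 36000000 / 300000000 = 120000 μs.
Transmission budget = 537000 − 120000 = 417000 μs.
R ≥ L / t_tx = 800 bits / 0.417 s = 1.92 kbps.

1.92 kbps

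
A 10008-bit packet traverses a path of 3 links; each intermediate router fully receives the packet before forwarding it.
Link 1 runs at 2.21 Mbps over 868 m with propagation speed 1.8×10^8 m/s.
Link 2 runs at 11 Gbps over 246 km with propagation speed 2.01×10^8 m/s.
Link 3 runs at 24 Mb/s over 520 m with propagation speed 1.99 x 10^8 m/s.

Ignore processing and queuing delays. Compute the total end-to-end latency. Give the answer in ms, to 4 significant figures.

Transmission delays (L/R per hop): 4.52851, 0.000909818, 0.417 ms; sum = 4.94642 ms.
Propagation delays (d/s per hop): 0.00482222, 1.22388, 0.00261307 ms; sum = 1.23132 ms.
End-to-end = 6.178 ms.

6.178 ms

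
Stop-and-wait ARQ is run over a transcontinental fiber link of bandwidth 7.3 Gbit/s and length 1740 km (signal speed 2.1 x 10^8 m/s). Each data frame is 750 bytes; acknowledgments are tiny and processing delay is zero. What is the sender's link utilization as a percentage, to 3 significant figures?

t_tx = L/R = 6000/7300000000 = 8.21918e-07 s.
t_prop = 1740000/210000000 = 0.00828571 s; RTT = 0.0165714 s.
Cycle = t_tx + RTT = 0.0165723 s.
Utilization = t_tx / cycle = 8.21918e-07/0.0165723 = 0.00496 %.

0.00496 %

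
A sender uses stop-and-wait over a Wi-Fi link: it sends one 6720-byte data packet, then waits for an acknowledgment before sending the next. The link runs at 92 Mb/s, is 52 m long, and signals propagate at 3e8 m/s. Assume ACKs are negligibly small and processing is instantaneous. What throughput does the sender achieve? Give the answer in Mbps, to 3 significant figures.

91.9 Mbps

t_tx = L/R = 53760/92000000 = 0.000584348 s.
t_prop = 52/300000000 = 1.73333e-07 s; RTT = 3.46667e-07 s.
Cycle = t_tx + RTT = 0.000584694 s.
Throughput = L / cycle = 53760 / 0.000584694 = 91.9 Mbps.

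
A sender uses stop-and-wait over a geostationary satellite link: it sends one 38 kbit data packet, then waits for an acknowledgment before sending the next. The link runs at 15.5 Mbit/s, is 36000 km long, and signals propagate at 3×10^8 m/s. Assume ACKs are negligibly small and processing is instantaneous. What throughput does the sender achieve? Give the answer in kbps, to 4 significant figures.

156.7 kbps

t_tx = L/R = 38000/15500000 = 0.00245161 s.
t_prop = 36000000/300000000 = 0.12 s; RTT = 0.24 s.
Cycle = t_tx + RTT = 0.242452 s.
Throughput = L / cycle = 38000 / 0.242452 = 156.7 kbps.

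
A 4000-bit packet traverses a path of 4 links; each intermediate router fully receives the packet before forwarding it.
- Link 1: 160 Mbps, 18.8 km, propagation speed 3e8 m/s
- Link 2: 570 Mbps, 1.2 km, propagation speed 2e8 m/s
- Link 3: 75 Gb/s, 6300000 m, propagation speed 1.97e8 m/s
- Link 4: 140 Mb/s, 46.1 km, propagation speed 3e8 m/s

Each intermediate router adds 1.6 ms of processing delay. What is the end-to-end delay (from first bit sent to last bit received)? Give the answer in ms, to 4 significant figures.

Transmission delays (L/R per hop): 0.025, 0.00701754, 5.33333e-05, 0.0285714 ms; sum = 0.0606423 ms.
Propagation delays (d/s per hop): 0.0626667, 0.006, 31.9797, 0.153667 ms; sum = 32.202 ms.
Processing at 3 router(s): 3 × 1.6 ms = 4.8 ms.
End-to-end = 37.06 ms.

37.06 ms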